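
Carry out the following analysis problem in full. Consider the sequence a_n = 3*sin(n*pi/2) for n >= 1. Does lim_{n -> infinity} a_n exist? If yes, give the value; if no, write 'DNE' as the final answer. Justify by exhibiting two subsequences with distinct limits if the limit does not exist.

Examine the behaviour of a_n along subsequences.
a_{4k+1} = 3*sin(pi/2 + 2k*pi) = 3 -> 3. a_{4k+3} = 3*sin(3pi/2 + 2k*pi) = -3 -> -3.
Since these two subsequential limits are 3 and -3, distinct, the full sequence cannot converge (a convergent sequence has all subsequences tending to the same limit). So lim a_n does not exist.

DNE


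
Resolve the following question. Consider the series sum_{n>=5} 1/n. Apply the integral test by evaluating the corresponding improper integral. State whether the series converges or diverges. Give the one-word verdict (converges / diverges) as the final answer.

Let f(x) = 1/x. Then f is positive, continuous, and decreasing on [5, infinity), so the integral test applies.
Compute the improper integral int_{5}^infinity f(x) dx:
  antiderivative F(x) = log(x).
  As x -> infinity, log(x) -> infinity.
  So int = infinity - log(5) = infinity. By the integral test, the series diverges.

diverges


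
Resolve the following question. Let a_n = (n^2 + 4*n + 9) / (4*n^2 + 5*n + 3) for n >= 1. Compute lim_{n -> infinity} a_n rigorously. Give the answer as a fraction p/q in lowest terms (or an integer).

Divide numerator and denominator by n^2, the highest power:
numerator / n^2 = 1 + 4/n + 9/n^2
denominator / n^2 = 4 + 5/n + 3/n^2
As n -> infinity, all terms of the form c/n^k (k >= 1) tend to 0.
So numerator / n^2 -> 1 and denominator / n^2 -> 4.
Therefore lim a_n = 1/4.

1/4


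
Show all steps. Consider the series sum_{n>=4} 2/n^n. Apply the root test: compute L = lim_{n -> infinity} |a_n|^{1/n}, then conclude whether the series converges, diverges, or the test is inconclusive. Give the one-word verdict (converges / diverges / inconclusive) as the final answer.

Let a_n denote the general term. Form |a_n|^(1/n) and simplify:
|a_n|^(1/n) = 2^(1/n)/n
Take the limit as n -> infinity: L = 0.
Since L = 0 < 1, the root test implies convergence.

converges


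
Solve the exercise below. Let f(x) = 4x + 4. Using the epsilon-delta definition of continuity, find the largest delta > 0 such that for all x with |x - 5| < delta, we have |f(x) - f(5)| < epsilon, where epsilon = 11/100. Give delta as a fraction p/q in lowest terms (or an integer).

We compute f(5) = 4*(5) + 4 = 24.
|f(x) - f(5)| = |4x + 4 - (24)| = |4(x - 5)| = 4|x - 5|.
We need 4|x - 5| < 11/100, i.e. |x - 5| < 11/100 / 4 = 11/400.
So any delta <= 11/400 works. Conversely, if delta > 11/400, then x = 5 + 11/400 satisfies |x - 5| = 11/400 < delta but |f(x) - f(5)| = 4 * 11/400 = 11/100, which is not < 11/100; so no larger delta works.
Hence the largest such delta is 11/400.

11/400


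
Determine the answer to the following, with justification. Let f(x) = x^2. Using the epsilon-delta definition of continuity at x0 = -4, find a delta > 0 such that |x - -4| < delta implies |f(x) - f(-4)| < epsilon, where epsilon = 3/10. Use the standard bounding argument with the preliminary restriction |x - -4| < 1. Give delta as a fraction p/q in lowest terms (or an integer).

Factor: |x^2 - (-4)^2| = |x - -4| * |x + -4|.
Impose |x - -4| < 1 first. Then |x + -4| = |(x - -4) + 2*(-4)| <= |x - -4| + 2*|-4| < 1 + 8 = 9.
So |x^2 - (-4)^2| < delta * 9.
We need delta * 9 <= 3/10, i.e. delta <= 3/10/9 = 1/30.
Since 1/30 < 1, this is tighter than 1; take delta = 1/30.
So delta = 1/30 works.

1/30


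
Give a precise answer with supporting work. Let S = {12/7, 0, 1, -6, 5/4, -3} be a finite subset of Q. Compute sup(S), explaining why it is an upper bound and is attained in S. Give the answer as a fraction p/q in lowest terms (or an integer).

S is finite, so sup(S) = max(S).
Sorted decreasing:
12/7, 5/4, 1, 0, -3, -6
The extremum is 12/7.
For every x in S, x <= 12/7. And 12/7 is in S, so it is attained.
Therefore sup(S) = 12/7.

12/7


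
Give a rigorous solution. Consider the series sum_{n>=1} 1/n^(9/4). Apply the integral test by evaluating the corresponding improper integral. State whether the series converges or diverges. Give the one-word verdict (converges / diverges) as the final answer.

Let f(x) = x^(-9/4). Then f is positive, continuous, and decreasing on [1, infinity), so the integral test applies.
Compute the improper integral int_{1}^infinity f(x) dx:
  antiderivative F(x) = -4/(5*x^(5/4)).
  As x -> infinity, F(x) -> 0 (since p = 9/4 > 1).
  So int = F(infinity) - F(1) = 0 - (-4/5) = 4/5.
  Finite, so by the integral test, the series converges.

converges


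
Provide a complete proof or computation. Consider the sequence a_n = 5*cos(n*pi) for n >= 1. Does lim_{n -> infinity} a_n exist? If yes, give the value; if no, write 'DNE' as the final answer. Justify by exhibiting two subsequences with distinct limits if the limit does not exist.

Examine the behaviour of a_n along subsequences.
cos(n*pi) = (-1)^n, so a_n = 5*(-1)^n. a_{2k} = 5 -> 5. a_{2k+1} = -5 -> -5.
Since these two subsequential limits are 5 and -5, distinct, the full sequence cannot converge (a convergent sequence has all subsequences tending to the same limit). So lim a_n does not exist.

DNE


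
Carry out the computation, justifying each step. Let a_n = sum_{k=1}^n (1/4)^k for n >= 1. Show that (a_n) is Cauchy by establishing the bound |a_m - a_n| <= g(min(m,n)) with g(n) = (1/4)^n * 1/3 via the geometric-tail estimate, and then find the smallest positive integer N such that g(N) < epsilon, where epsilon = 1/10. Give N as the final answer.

For m > n >= 1: |a_m - a_n| = sum_{k=n+1}^m (1/4)^k < sum_{k=n+1}^infinity (1/4)^k = (1/4)^(n+1) / (1 - 1/4) = (1/4)^n * (1/4) * (4/3) = (1/4)^n * 1/3.
So g(n) = (1/4)^n / 3. Since g(n) -> 0, (a_n) is Cauchy.
Now solve g(N) < 1/10: (1/4)^N / 3 < 1/10 <=> 4^N > 1 / (3 * 1/10) = 10/3.
Check powers of 4: 4^0 = 1 <= 10/3, 4^1 = 4 > 10/3.
So the smallest such N is 1. Check: g(1) = 1/(3 * 4) = 1/12 < 1/10.

1


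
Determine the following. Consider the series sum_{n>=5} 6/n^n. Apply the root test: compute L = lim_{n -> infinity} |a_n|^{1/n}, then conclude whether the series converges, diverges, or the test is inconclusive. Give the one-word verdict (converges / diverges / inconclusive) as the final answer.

Let a_n denote the general term. Form |a_n|^(1/n) and simplify:
|a_n|^(1/n) = 6^(1/n)/n
Take the limit as n -> infinity: L = 0.
Since L = 0 < 1, the root test implies convergence.

converges


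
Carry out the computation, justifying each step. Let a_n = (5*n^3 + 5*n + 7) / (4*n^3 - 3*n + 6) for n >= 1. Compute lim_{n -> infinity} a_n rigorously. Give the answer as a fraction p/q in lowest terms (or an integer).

Divide numerator and denominator by n^3, the highest power:
numerator / n^3 = 5 + 5/n^2 + 7/n^3
denominator / n^3 = 4 - 3/n^2 + 6/n^3
As n -> infinity, all terms of the form c/n^k (k >= 1) tend to 0.
So numerator / n^3 -> 5 and denominator / n^3 -> 4.
Therefore lim a_n = 5/4.

5/4


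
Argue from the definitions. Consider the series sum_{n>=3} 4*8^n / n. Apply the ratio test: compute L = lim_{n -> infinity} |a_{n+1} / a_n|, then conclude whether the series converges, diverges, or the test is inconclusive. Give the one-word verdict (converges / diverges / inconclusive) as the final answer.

Let a_n denote the general term. Form the ratio a_{n+1}/a_n and simplify:
a_{n+1}/a_n = 8*n/(n + 1)
Take the limit as n -> infinity: L = 8.
Since L = 8 > 1 (or L = infinity), the ratio test implies the series diverges.

diverges


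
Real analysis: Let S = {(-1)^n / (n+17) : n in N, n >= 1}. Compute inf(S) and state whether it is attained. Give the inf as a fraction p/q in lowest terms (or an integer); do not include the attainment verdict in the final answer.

Analysis:
- Values: -1/18, 1/19, -1/20, 1/21, -1/22, ...
- Positive terms (even n): 1/(2+17), 1/(4+17), ... decreasing -> max = 1/19 (n=2).
- Negative terms (odd n): -1/(1+17), -1/(3+17), ... increasing -> min = -1/18 (n=1).
- So sup = 1/19 (attained at n=2); inf = -1/18 (attained at n=1).
Conclusion: inf(S) = -1/18, attained in S.

-1/18


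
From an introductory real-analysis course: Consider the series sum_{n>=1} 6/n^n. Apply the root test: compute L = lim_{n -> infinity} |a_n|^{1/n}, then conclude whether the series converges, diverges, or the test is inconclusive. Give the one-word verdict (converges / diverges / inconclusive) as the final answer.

Let a_n denote the general term. Form |a_n|^(1/n) and simplify:
|a_n|^(1/n) = 6^(1/n)/n
Take the limit as n -> infinity: L = 0.
Since L = 0 < 1, the root test implies convergence.

converges


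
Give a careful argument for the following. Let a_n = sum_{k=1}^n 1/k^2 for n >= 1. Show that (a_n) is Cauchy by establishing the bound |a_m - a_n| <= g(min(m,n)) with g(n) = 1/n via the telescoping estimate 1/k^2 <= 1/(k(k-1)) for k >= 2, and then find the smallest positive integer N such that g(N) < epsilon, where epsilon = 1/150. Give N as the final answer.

For m > n >= 1: |a_m - a_n| = sum_{k=n+1}^m 1/k^2.
Use 1/k^2 <= 1/(k(k-1)) = 1/(k-1) - 1/k for k >= 2:
sum_{k=n+1}^m 1/k^2 <= sum_{k=n+1}^m (1/(k-1) - 1/k) = 1/n - 1/m <= 1/n.
By symmetry the same bound holds with n,m swapped, so |a_m - a_n| <= 1/min(m,n) = g(min(m,n)). Since g(n) -> 0, (a_n) is Cauchy.
Now solve g(N) < 1/150: 1/N < 1/150 <=> N > 1/(1/150) = 150.
The smallest integer strictly greater than 150 is N = 151.
Check: g(151) = 1/151 < 1/150; g(150) = 1/150 >= 1/150. So N = 151.

151


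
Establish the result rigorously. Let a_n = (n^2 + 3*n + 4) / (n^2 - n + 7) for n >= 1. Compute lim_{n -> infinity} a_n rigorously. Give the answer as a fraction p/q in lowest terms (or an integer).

Divide numerator and denominator by n^2, the highest power:
numerator / n^2 = 1 + 3/n + 4/n^2
denominator / n^2 = 1 - 1/n + 7/n^2
As n -> infinity, all terms of the form c/n^k (k >= 1) tend to 0.
So numerator / n^2 -> 1 and denominator / n^2 -> 1.
Therefore lim a_n = 1.

1


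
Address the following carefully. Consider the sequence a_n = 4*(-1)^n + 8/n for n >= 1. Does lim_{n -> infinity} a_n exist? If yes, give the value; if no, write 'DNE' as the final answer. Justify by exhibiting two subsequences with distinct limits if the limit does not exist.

Examine the behaviour of a_n along subsequences.
a_{2k} = 4 + 8/(2k) -> 4. a_{2k+1} = -4 + 8/(2k+1) -> -4.
Since these two subsequential limits are 4 and -4, distinct, the full sequence cannot converge (a convergent sequence has all subsequences tending to the same limit). So lim a_n does not exist.

DNE


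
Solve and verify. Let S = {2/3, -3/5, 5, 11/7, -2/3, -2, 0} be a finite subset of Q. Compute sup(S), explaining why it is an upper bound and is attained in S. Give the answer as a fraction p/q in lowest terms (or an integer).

S is finite, so sup(S) = max(S).
Sorted decreasing:
5, 11/7, 2/3, 0, -3/5, -2/3, -2
The extremum is 5.
For every x in S, x <= 5. And 5 is in S, so it is attained.
Therefore sup(S) = 5.

5


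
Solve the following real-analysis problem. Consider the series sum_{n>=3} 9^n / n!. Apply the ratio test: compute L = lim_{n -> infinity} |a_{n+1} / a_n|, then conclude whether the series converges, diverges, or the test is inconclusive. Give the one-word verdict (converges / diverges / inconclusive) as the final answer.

Let a_n denote the general term. Form the ratio a_{n+1}/a_n and simplify:
a_{n+1}/a_n = 9/(n + 1)
Take the limit as n -> infinity: L = 0.
Since L = 0 < 1, the ratio test implies the series converges.

converges


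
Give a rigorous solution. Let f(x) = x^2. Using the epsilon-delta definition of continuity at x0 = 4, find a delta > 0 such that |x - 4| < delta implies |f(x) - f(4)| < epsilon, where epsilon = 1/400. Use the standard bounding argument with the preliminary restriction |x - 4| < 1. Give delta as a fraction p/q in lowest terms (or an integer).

Factor: |x^2 - (4)^2| = |x - 4| * |x + 4|.
Impose |x - 4| < 1 first. Then |x + 4| = |(x - 4) + 2*(4)| <= |x - 4| + 2*|4| < 1 + 8 = 9.
So |x^2 - (4)^2| < delta * 9.
We need delta * 9 <= 1/400, i.e. delta <= 1/400/9 = 1/3600.
Since 1/3600 < 1, this is tighter than 1; take delta = 1/3600.
So delta = 1/3600 works.

1/3600


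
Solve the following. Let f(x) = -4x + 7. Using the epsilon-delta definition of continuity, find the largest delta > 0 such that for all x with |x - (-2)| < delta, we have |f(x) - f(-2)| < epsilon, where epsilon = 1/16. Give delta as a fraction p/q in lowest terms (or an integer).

We compute f(-2) = -4*(-2) + 7 = 15.
|f(x) - f(-2)| = |-4x + 7 - (15)| = |-4(x - (-2))| = 4|x - (-2)|.
We need 4|x - (-2)| < 1/16, i.e. |x - (-2)| < 1/16 / 4 = 1/64.
So any delta <= 1/64 works. Conversely, if delta > 1/64, then x = -2 + 1/64 satisfies |x - (-2)| = 1/64 < delta but |f(x) - f(-2)| = 4 * 1/64 = 1/16, which is not < 1/16; so no larger delta works.
Hence the largest such delta is 1/64.

1/64


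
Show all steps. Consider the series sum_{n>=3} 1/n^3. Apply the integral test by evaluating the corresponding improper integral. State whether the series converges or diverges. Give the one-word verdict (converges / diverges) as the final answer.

Let f(x) = x^(-3). Then f is positive, continuous, and decreasing on [3, infinity), so the integral test applies.
Compute the improper integral int_{3}^infinity f(x) dx:
  antiderivative F(x) = -1/(2*x^2).
  As x -> infinity, F(x) -> 0 (since p = 3 > 1).
  So int = F(infinity) - F(3) = 0 - (-1/18) = 1/18.
  Finite, so by the integral test, the series converges.

converges


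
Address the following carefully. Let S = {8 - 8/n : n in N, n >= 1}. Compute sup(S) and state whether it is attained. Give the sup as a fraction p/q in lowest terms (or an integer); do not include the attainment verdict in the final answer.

Analysis:
- Values: 0, 4, 16/3, 6, ... strictly increasing.
- Minimum is 0 (n=1); inf = 0 (attained).
- 8 - 8/n -> 8 from below; sup = 8, not attained.
Conclusion: sup(S) = 8, not attained in S.

8


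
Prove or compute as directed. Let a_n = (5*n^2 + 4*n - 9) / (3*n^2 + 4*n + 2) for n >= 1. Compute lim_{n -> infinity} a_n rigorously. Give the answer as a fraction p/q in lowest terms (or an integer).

Divide numerator and denominator by n^2, the highest power:
numerator / n^2 = 5 + 4/n - 9/n^2
denominator / n^2 = 3 + 4/n + 2/n^2
As n -> infinity, all terms of the form c/n^k (k >= 1) tend to 0.
So numerator / n^2 -> 5 and denominator / n^2 -> 3.
Therefore lim a_n = 5/3.

5/3


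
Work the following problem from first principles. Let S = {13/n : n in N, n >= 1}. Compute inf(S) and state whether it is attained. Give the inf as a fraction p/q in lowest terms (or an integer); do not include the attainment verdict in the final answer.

Analysis:
- Values: 13, 13/2, 13/3, 13/4, ... strictly decreasing.
- The maximum is 13 (n=1); sup = 13 (attained).
- The set is bounded below by 0; 13/n -> 0 so 0 is the greatest lower bound.
- 0 is not in the set, so inf = 0 is not attained.
Conclusion: inf(S) = 0, not attained in S.

0


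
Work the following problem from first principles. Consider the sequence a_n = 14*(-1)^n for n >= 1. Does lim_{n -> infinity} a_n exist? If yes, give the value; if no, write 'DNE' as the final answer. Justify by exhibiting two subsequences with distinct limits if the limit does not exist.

Examine the behaviour of a_n along subsequences.
Even-n subsequence a_{2k} = 14 -> 14. Odd-n subsequence a_{2k+1} = -14 -> -14.
Since these two subsequential limits are 14 and -14, distinct, the full sequence cannot converge (a convergent sequence has all subsequences tending to the same limit). So lim a_n does not exist.

DNE


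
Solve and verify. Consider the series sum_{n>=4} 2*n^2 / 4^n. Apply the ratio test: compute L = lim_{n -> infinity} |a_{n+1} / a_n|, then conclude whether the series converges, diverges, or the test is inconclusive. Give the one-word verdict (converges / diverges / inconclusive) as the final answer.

Let a_n denote the general term. Form the ratio a_{n+1}/a_n and simplify:
a_{n+1}/a_n = (n + 1)^2/(4*n^2)
Take the limit as n -> infinity: L = 1/4.
Since L = 1/4 < 1, the ratio test implies the series converges.

converges


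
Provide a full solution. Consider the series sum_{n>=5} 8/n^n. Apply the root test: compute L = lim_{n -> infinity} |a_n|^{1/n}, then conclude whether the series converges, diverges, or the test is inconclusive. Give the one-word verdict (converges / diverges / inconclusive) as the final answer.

Let a_n denote the general term. Form |a_n|^(1/n) and simplify:
|a_n|^(1/n) = 2^(3/n)/n
Take the limit as n -> infinity: L = 0.
Since L = 0 < 1, the root test implies convergence.

converges


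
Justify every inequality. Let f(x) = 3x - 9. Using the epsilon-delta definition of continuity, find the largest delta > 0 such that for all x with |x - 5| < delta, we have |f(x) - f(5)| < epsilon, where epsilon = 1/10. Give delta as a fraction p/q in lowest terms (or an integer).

We compute f(5) = 3*(5) - 9 = 6.
|f(x) - f(5)| = |3x - 9 - (6)| = |3(x - 5)| = 3|x - 5|.
We need 3|x - 5| < 1/10, i.e. |x - 5| < 1/10 / 3 = 1/30.
So any delta <= 1/30 works. Conversely, if delta > 1/30, then x = 5 + 1/30 satisfies |x - 5| = 1/30 < delta but |f(x) - f(5)| = 3 * 1/30 = 1/10, which is not < 1/10; so no larger delta works.
Hence the largest such delta is 1/30.

1/30


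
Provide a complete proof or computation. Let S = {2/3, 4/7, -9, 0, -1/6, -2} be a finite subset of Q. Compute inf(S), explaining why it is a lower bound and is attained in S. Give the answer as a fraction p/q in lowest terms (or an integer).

S is finite, so inf(S) = min(S).
Sorted increasing:
-9, -2, -1/6, 0, 4/7, 2/3
The extremum is -9.
For every x in S, x >= -9. And -9 is in S, so it is attained.
Therefore inf(S) = -9.

-9


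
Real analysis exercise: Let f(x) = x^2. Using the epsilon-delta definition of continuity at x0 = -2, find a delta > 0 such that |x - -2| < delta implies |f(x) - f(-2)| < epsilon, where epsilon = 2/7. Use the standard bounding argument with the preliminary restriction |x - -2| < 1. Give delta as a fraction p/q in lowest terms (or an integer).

Factor: |x^2 - (-2)^2| = |x - -2| * |x + -2|.
Impose |x - -2| < 1 first. Then |x + -2| = |(x - -2) + 2*(-2)| <= |x - -2| + 2*|-2| < 1 + 4 = 5.
So |x^2 - (-2)^2| < delta * 5.
We need delta * 5 <= 2/7, i.e. delta <= 2/7/5 = 2/35.
Since 2/35 < 1, this is tighter than 1; take delta = 2/35.
So delta = 2/35 works.

2/35


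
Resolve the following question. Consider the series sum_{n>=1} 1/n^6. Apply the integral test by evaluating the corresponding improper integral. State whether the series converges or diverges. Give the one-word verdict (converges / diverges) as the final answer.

Let f(x) = x^(-6). Then f is positive, continuous, and decreasing on [1, infinity), so the integral test applies.
Compute the improper integral int_{1}^infinity f(x) dx:
  antiderivative F(x) = -1/(5*x^5).
  As x -> infinity, F(x) -> 0 (since p = 6 > 1).
  So int = F(infinity) - F(1) = 0 - (-1/5) = 1/5.
  Finite, so by the integral test, the series converges.

converges


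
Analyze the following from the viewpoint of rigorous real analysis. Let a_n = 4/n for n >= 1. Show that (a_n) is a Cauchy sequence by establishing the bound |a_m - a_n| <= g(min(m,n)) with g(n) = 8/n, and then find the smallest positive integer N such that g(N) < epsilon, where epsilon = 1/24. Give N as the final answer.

For any m, n >= 1, by the triangle inequality:
|a_m - a_n| = |4/m - 4/n| <= 4*1/m + 4*1/n <= 8/min(m,n).
So g(n) = 8/n bounds the Cauchy difference. Since g(n) -> 0, (a_n) is Cauchy.
Now solve g(N) < 1/24: 8/N < 1/24 <=> N > 8 / (1/24) = 192.
The smallest integer strictly greater than 192 is N = 193.
Check: g(193) = 8/193 = 8/193 < 1/24; g(192) = 1/24 >= 1/24. So N = 193.

193


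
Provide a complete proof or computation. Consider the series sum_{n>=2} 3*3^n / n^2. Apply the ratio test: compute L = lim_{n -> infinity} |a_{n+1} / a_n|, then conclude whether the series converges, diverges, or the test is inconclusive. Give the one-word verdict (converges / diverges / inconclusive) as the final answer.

Let a_n denote the general term. Form the ratio a_{n+1}/a_n and simplify:
a_{n+1}/a_n = 3*n^2/(n + 1)^2
Take the limit as n -> infinity: L = 3.
Since L = 3 > 1 (or L = infinity), the ratio test implies the series diverges.

diverges


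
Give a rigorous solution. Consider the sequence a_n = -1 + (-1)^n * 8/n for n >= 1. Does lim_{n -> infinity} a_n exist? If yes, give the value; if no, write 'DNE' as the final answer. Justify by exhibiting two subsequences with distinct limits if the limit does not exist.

Examine the behaviour of a_n along subsequences.
Even-n subsequence a_{2k} = -1 + 8/(2k) -> -1. Odd-n subsequence a_{2k+1} = -1 - 8/(2k+1) -> -1. Both tend to -1, which suggests the limit is -1; verify directly.
|a_n - (-1)| = |(-1)^n * 8/n| = 8/n for every n >= 1.
Given epsilon > 0, choose a positive integer N > 8/epsilon. Then for all n >= N, |a_n - (-1)| = 8/n <= 8/N < epsilon.
So by the definition of the limit, lim a_n exists and equals -1.

-1


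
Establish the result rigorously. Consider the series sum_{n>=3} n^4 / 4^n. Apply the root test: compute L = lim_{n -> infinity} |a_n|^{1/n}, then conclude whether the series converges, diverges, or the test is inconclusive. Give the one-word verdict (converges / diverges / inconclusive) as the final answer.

Let a_n denote the general term. Form |a_n|^(1/n) and simplify:
|a_n|^(1/n) = n^(4/n)/4
Take the limit as n -> infinity: L = 1/4.
Since L = 1/4 < 1, the root test implies convergence.

converges


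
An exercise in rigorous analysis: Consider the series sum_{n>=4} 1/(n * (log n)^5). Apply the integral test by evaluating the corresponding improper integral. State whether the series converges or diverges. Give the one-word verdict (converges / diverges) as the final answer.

Let f(x) = 1/(x*log(x)^5). Then f is positive, continuous, and decreasing on [4, infinity), so the integral test applies.
Compute the improper integral int_{4}^infinity f(x) dx:
  antiderivative F(x) = -1/(4*log(x)^4).
  F(x) -> 0 as x -> infinity.  int = 0 - F(4) = 1/(4*log(4)^4) < infinity. By the integral test, the series converges.

converges


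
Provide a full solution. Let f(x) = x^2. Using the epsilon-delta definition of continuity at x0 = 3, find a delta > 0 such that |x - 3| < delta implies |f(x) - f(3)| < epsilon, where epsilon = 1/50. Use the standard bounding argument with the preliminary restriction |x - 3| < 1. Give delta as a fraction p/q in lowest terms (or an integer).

Factor: |x^2 - (3)^2| = |x - 3| * |x + 3|.
Impose |x - 3| < 1 first. Then |x + 3| = |(x - 3) + 2*(3)| <= |x - 3| + 2*|3| < 1 + 6 = 7.
So |x^2 - (3)^2| < delta * 7.
We need delta * 7 <= 1/50, i.e. delta <= 1/50/7 = 1/350.
Since 1/350 < 1, this is tighter than 1; take delta = 1/350.
So delta = 1/350 works.

1/350


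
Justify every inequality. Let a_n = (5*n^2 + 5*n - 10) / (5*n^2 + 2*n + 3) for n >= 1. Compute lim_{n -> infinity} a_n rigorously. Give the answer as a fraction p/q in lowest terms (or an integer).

Divide numerator and denominator by n^2, the highest power:
numerator / n^2 = 5 + 5/n - 10/n^2
denominator / n^2 = 5 + 2/n + 3/n^2
As n -> infinity, all terms of the form c/n^k (k >= 1) tend to 0.
So numerator / n^2 -> 5 and denominator / n^2 -> 5.
Therefore lim a_n = 1.

1


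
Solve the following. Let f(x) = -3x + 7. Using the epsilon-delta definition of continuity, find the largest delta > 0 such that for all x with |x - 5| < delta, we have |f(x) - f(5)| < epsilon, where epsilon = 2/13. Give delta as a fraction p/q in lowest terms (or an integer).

We compute f(5) = -3*(5) + 7 = -8.
|f(x) - f(5)| = |-3x + 7 - (-8)| = |-3(x - 5)| = 3|x - 5|.
We need 3|x - 5| < 2/13, i.e. |x - 5| < 2/13 / 3 = 2/39.
So any delta <= 2/39 works. Conversely, if delta > 2/39, then x = 5 + 2/39 satisfies |x - 5| = 2/39 < delta but |f(x) - f(5)| = 3 * 2/39 = 2/13, which is not < 2/13; so no larger delta works.
Hence the largest such delta is 2/39.

2/39


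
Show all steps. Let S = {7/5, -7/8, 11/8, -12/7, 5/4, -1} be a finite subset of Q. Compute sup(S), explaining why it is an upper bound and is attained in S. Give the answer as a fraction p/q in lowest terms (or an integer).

S is finite, so sup(S) = max(S).
Sorted decreasing:
7/5, 11/8, 5/4, -7/8, -1, -12/7
The extremum is 7/5.
For every x in S, x <= 7/5. And 7/5 is in S, so it is attained.
Therefore sup(S) = 7/5.

7/5


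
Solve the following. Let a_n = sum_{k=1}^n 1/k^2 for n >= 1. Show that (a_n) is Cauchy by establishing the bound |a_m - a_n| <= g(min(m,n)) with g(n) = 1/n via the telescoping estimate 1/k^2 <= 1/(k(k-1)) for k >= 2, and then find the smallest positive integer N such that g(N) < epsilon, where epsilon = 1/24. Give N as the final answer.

For m > n >= 1: |a_m - a_n| = sum_{k=n+1}^m 1/k^2.
Use 1/k^2 <= 1/(k(k-1)) = 1/(k-1) - 1/k for k >= 2:
sum_{k=n+1}^m 1/k^2 <= sum_{k=n+1}^m (1/(k-1) - 1/k) = 1/n - 1/m <= 1/n.
By symmetry the same bound holds with n,m swapped, so |a_m - a_n| <= 1/min(m,n) = g(min(m,n)). Since g(n) -> 0, (a_n) is Cauchy.
Now solve g(N) < 1/24: 1/N < 1/24 <=> N > 1/(1/24) = 24.
The smallest integer strictly greater than 24 is N = 25.
Check: g(25) = 1/25 < 1/24; g(24) = 1/24 >= 1/24. So N = 25.

25


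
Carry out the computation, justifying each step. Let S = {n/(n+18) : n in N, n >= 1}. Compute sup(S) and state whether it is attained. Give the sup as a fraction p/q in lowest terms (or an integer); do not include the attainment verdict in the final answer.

Analysis:
- Values: 1/19, 1/10, 1/7, 2/11, ... strictly increasing.
- Minimum is 1/19 (n=1); inf = 1/19 (attained).
- n/(n+18) = 1 - 18/(n+18) -> 1 from below as n -> infinity, and never equals 1.
- So sup = 1 (not attained).
Conclusion: sup(S) = 1, not attained in S.

1


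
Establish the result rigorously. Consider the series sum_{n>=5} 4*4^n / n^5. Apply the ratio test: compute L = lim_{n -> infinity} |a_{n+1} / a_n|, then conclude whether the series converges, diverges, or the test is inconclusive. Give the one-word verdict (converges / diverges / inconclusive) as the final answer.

Let a_n denote the general term. Form the ratio a_{n+1}/a_n and simplify:
a_{n+1}/a_n = 4*n^5/(n + 1)^5
Take the limit as n -> infinity: L = 4.
Since L = 4 > 1 (or L = infinity), the ratio test implies the series diverges.

diverges


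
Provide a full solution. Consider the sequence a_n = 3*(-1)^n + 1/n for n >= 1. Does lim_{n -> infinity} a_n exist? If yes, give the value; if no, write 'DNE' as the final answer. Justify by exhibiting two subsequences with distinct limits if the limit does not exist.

Examine the behaviour of a_n along subsequences.
a_{2k} = 3 + 1/(2k) -> 3. a_{2k+1} = -3 + 1/(2k+1) -> -3.
Since these two subsequential limits are 3 and -3, distinct, the full sequence cannot converge (a convergent sequence has all subsequences tending to the same limit). So lim a_n does not exist.

DNE


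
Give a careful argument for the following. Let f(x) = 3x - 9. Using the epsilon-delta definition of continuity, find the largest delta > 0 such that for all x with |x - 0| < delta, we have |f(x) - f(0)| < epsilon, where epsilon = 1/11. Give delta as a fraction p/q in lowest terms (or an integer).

We compute f(0) = 3*(0) - 9 = -9.
|f(x) - f(0)| = |3x - 9 - (-9)| = |3(x - 0)| = 3|x - 0|.
We need 3|x - 0| < 1/11, i.e. |x - 0| < 1/11 / 3 = 1/33.
So any delta <= 1/33 works. Conversely, if delta > 1/33, then x = 0 + 1/33 satisfies |x - 0| = 1/33 < delta but |f(x) - f(0)| = 3 * 1/33 = 1/11, which is not < 1/11; so no larger delta works.
Hence the largest such delta is 1/33.

1/33


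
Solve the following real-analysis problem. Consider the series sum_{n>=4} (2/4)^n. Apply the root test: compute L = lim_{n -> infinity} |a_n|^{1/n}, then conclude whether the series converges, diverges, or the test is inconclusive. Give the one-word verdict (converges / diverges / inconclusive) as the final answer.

Let a_n denote the general term. Form |a_n|^(1/n) and simplify:
|a_n|^(1/n) = 1/2
Take the limit as n -> infinity: L = 1/2.
Since L = 1/2 < 1, the root test implies convergence.

converges


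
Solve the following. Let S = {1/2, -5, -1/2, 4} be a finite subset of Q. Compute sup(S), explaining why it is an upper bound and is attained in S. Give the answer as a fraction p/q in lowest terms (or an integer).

S is finite, so sup(S) = max(S).
Sorted decreasing:
4, 1/2, -1/2, -5
The extremum is 4.
For every x in S, x <= 4. And 4 is in S, so it is attained.
Therefore sup(S) = 4.

4


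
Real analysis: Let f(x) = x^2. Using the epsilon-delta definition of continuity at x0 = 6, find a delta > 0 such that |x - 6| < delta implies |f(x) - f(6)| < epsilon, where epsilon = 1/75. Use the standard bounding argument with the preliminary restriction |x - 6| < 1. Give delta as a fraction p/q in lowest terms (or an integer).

Factor: |x^2 - (6)^2| = |x - 6| * |x + 6|.
Impose |x - 6| < 1 first. Then |x + 6| = |(x - 6) + 2*(6)| <= |x - 6| + 2*|6| < 1 + 12 = 13.
So |x^2 - (6)^2| < delta * 13.
We need delta * 13 <= 1/75, i.e. delta <= 1/75/13 = 1/975.
Since 1/975 < 1, this is tighter than 1; take delta = 1/975.
So delta = 1/975 works.

1/975


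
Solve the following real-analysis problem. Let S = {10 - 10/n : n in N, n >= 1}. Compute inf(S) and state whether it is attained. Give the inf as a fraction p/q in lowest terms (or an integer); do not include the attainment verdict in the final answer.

Analysis:
- Values: 0, 5, 20/3, 15/2, ... strictly increasing.
- Minimum is 0 (n=1); inf = 0 (attained).
- 10 - 10/n -> 10 from below; sup = 10, not attained.
Conclusion: inf(S) = 0, attained in S.

0


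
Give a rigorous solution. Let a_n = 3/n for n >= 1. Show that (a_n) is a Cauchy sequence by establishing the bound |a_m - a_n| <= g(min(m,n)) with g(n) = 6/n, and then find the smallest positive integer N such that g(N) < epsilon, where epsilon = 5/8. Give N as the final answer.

For any m, n >= 1, by the triangle inequality:
|a_m - a_n| = |3/m - 3/n| <= 3*1/m + 3*1/n <= 6/min(m,n).
So g(n) = 6/n bounds the Cauchy difference. Since g(n) -> 0, (a_n) is Cauchy.
Now solve g(N) < 5/8: 6/N < 5/8 <=> N > 6 / (5/8) = 48/5.
The smallest integer strictly greater than 48/5 is N = 10.
Check: g(10) = 6/10 = 3/5 < 5/8; g(9) = 2/3 >= 5/8. So N = 10.

10


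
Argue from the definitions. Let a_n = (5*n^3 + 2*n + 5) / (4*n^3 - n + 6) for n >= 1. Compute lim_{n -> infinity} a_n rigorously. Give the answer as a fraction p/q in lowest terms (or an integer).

Divide numerator and denominator by n^3, the highest power:
numerator / n^3 = 5 + 2/n^2 + 5/n^3
denominator / n^3 = 4 - 1/n^2 + 6/n^3
As n -> infinity, all terms of the form c/n^k (k >= 1) tend to 0.
So numerator / n^3 -> 5 and denominator / n^3 -> 4.
Therefore lim a_n = 5/4.

5/4


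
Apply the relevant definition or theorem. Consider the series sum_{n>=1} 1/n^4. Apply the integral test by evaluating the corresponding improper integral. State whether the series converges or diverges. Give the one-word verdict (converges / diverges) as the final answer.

Let f(x) = x^(-4). Then f is positive, continuous, and decreasing on [1, infinity), so the integral test applies.
Compute the improper integral int_{1}^infinity f(x) dx:
  antiderivative F(x) = -1/(3*x^3).
  As x -> infinity, F(x) -> 0 (since p = 4 > 1).
  So int = F(infinity) - F(1) = 0 - (-1/3) = 1/3.
  Finite, so by the integral test, the series converges.

converges


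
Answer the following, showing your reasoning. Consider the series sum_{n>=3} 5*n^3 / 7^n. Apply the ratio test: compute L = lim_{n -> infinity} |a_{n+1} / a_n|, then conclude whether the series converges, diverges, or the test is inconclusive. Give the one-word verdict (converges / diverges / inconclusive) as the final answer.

Let a_n denote the general term. Form the ratio a_{n+1}/a_n and simplify:
a_{n+1}/a_n = (n + 1)^3/(7*n^3)
Take the limit as n -> infinity: L = 1/7.
Since L = 1/7 < 1, the ratio test implies the series converges.

converges


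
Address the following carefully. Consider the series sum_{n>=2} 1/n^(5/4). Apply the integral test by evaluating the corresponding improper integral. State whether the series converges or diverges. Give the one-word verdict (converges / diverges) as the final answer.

Let f(x) = x^(-5/4). Then f is positive, continuous, and decreasing on [2, infinity), so the integral test applies.
Compute the improper integral int_{2}^infinity f(x) dx:
  antiderivative F(x) = -4/x^(1/4).
  As x -> infinity, F(x) -> 0 (since p = 5/4 > 1).
  So int = F(infinity) - F(2) = 0 - (-2*2^(3/4)) = 2*2^(3/4).
  Finite, so by the integral test, the series converges.

converges


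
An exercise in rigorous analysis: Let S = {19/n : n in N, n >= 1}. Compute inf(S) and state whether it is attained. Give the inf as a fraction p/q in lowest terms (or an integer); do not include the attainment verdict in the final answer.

Analysis:
- Values: 19, 19/2, 19/3, 19/4, ... strictly decreasing.
- The maximum is 19 (n=1); sup = 19 (attained).
- The set is bounded below by 0; 19/n -> 0 so 0 is the greatest lower bound.
- 0 is not in the set, so inf = 0 is not attained.
Conclusion: inf(S) = 0, not attained in S.

0


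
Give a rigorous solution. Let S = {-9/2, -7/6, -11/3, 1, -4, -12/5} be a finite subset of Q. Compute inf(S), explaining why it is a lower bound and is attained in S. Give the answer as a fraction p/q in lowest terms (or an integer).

S is finite, so inf(S) = min(S).
Sorted increasing:
-9/2, -4, -11/3, -12/5, -7/6, 1
The extremum is -9/2.
For every x in S, x >= -9/2. And -9/2 is in S, so it is attained.
Therefore inf(S) = -9/2.

-9/2


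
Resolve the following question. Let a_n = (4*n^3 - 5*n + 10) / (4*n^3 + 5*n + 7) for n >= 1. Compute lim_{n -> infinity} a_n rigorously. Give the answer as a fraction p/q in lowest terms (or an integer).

Divide numerator and denominator by n^3, the highest power:
numerator / n^3 = 4 - 5/n^2 + 10/n^3
denominator / n^3 = 4 + 5/n^2 + 7/n^3
As n -> infinity, all terms of the form c/n^k (k >= 1) tend to 0.
So numerator / n^3 -> 4 and denominator / n^3 -> 4.
Therefore lim a_n = 1.

1


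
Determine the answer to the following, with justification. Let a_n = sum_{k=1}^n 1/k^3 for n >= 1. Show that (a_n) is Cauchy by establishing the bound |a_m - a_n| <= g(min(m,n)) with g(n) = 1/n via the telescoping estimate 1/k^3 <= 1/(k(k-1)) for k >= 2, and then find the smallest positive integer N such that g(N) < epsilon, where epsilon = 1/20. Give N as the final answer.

For m > n >= 1: |a_m - a_n| = sum_{k=n+1}^m 1/k^3.
Use 1/k^3 <= 1/(k(k-1)) = 1/(k-1) - 1/k for k >= 2 (which holds since k^3 >= k^2 >= k(k-1) for k >= 2):
sum_{k=n+1}^m 1/k^3 <= sum_{k=n+1}^m (1/(k-1) - 1/k) = 1/n - 1/m <= 1/n.
By symmetry the same bound holds with n,m swapped, so |a_m - a_n| <= 1/min(m,n) = g(min(m,n)). Since g(n) -> 0, (a_n) is Cauchy.
Now solve g(N) < 1/20: 1/N < 1/20 <=> N > 1/(1/20) = 20.
The smallest integer strictly greater than 20 is N = 21.
Check: g(21) = 1/21 < 1/20; g(20) = 1/20 >= 1/20. So N = 21.

21


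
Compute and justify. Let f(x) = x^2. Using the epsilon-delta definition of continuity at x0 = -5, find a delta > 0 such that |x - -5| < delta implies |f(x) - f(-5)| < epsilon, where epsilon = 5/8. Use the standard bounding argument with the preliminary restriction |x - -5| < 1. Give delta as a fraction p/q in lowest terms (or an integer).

Factor: |x^2 - (-5)^2| = |x - -5| * |x + -5|.
Impose |x - -5| < 1 first. Then |x + -5| = |(x - -5) + 2*(-5)| <= |x - -5| + 2*|-5| < 1 + 10 = 11.
So |x^2 - (-5)^2| < delta * 11.
We need delta * 11 <= 5/8, i.e. delta <= 5/8/11 = 5/88.
Since 5/88 < 1, this is tighter than 1; take delta = 5/88.
So delta = 5/88 works.

5/88


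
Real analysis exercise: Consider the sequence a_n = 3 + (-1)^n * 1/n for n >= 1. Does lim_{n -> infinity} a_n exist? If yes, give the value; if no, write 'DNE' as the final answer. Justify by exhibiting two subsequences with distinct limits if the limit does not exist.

Examine the behaviour of a_n along subsequences.
Even-n subsequence a_{2k} = 3 + 1/(2k) -> 3. Odd-n subsequence a_{2k+1} = 3 - 1/(2k+1) -> 3. Both tend to 3, which suggests the limit is 3; verify directly.
|a_n - 3| = |(-1)^n * 1/n| = 1/n for every n >= 1.
Given epsilon > 0, choose a positive integer N > 1/epsilon. Then for all n >= N, |a_n - 3| = 1/n <= 1/N < epsilon.
So by the definition of the limit, lim a_n exists and equals 3.

3


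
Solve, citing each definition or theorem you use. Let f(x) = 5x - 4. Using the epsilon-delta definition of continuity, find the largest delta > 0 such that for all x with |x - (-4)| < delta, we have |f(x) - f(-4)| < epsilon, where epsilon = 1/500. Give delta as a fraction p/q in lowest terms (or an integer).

We compute f(-4) = 5*(-4) - 4 = -24.
|f(x) - f(-4)| = |5x - 4 - (-24)| = |5(x - (-4))| = 5|x - (-4)|.
We need 5|x - (-4)| < 1/500, i.e. |x - (-4)| < 1/500 / 5 = 1/2500.
So any delta <= 1/2500 works. Conversely, if delta > 1/2500, then x = -4 + 1/2500 satisfies |x - (-4)| = 1/2500 < delta but |f(x) - f(-4)| = 5 * 1/2500 = 1/500, which is not < 1/500; so no larger delta works.
Hence the largest such delta is 1/2500.

1/2500


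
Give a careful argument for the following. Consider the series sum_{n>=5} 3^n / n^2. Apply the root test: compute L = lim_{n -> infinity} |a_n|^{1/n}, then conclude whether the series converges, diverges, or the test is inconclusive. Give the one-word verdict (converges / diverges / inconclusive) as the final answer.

Let a_n denote the general term. Form |a_n|^(1/n) and simplify:
|a_n|^(1/n) = 3/n^(2/n)
Take the limit as n -> infinity: L = 3.
Since L = 3 > 1, the root test implies divergence.

diverges


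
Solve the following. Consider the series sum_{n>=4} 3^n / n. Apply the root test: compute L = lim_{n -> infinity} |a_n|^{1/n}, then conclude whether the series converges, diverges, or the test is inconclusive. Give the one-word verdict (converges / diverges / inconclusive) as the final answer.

Let a_n denote the general term. Form |a_n|^(1/n) and simplify:
|a_n|^(1/n) = 3/n^(1/n)
Take the limit as n -> infinity: L = 3.
Since L = 3 > 1, the root test implies divergence.

diverges


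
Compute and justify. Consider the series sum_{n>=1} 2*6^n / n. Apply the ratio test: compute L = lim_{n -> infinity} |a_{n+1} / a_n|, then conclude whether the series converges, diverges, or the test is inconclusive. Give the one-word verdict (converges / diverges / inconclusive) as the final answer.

Let a_n denote the general term. Form the ratio a_{n+1}/a_n and simplify:
a_{n+1}/a_n = 6*n/(n + 1)
Take the limit as n -> infinity: L = 6.
Since L = 6 > 1 (or L = infinity), the ratio test implies the series diverges.

diverges


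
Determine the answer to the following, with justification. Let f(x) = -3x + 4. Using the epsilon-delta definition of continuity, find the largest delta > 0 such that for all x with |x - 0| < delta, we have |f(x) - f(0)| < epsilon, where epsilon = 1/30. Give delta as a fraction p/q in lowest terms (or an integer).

We compute f(0) = -3*(0) + 4 = 4.
|f(x) - f(0)| = |-3x + 4 - (4)| = |-3(x - 0)| = 3|x - 0|.
We need 3|x - 0| < 1/30, i.e. |x - 0| < 1/30 / 3 = 1/90.
So any delta <= 1/90 works. Conversely, if delta > 1/90, then x = 0 + 1/90 satisfies |x - 0| = 1/90 < delta but |f(x) - f(0)| = 3 * 1/90 = 1/30, which is not < 1/30; so no larger delta works.
Hence the largest such delta is 1/90.

1/90


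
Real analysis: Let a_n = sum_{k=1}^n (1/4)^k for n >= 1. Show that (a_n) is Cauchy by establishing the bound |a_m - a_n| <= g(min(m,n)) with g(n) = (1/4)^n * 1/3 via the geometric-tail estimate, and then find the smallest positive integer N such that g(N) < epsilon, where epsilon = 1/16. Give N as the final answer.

For m > n >= 1: |a_m - a_n| = sum_{k=n+1}^m (1/4)^k < sum_{k=n+1}^infinity (1/4)^k = (1/4)^(n+1) / (1 - 1/4) = (1/4)^n * (1/4) * (4/3) = (1/4)^n * 1/3.
So g(n) = (1/4)^n / 3. Since g(n) -> 0, (a_n) is Cauchy.
Now solve g(N) < 1/16: (1/4)^N / 3 < 1/16 <=> 4^N > 1 / (3 * 1/16) = 16/3.
Check powers of 4: 4^1 = 4 <= 16/3, 4^2 = 16 > 16/3.
So the smallest such N is 2. Check: g(2) = 1/(3 * 16) = 1/48 < 1/16.

2
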